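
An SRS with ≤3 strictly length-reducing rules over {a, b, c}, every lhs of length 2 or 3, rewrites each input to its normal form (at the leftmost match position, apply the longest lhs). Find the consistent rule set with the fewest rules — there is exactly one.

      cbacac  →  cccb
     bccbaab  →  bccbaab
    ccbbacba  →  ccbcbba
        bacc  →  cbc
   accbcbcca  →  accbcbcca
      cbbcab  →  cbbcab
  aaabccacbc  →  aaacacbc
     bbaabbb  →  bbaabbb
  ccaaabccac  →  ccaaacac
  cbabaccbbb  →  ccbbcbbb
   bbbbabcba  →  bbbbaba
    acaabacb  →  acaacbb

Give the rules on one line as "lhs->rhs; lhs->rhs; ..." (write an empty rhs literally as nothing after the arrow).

abc->a; bac->cb

  | cbacac => ccbac => cccb
  | bccbaab
  | ccbbacba => ccbcbba
  | bacc => cbc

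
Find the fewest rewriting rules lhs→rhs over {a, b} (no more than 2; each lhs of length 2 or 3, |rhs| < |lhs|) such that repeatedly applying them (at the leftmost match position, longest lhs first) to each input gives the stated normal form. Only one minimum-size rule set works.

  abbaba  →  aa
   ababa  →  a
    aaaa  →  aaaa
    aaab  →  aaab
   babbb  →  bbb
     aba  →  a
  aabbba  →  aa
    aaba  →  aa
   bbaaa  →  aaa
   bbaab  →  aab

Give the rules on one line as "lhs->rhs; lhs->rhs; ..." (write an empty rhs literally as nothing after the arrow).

ba->; bba->a

  | abbaba => aaba => aa
  | ababa => aba => a
  | aaaa
  | aaab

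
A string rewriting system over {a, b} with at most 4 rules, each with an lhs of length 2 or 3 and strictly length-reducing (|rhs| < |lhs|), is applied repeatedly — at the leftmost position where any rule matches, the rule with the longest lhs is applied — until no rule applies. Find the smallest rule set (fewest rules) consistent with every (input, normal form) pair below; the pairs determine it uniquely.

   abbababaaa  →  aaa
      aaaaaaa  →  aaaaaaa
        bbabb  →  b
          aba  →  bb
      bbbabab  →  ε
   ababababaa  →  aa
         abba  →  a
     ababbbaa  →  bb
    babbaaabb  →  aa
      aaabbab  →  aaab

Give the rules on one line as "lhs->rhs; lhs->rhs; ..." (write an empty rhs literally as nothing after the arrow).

aba->bb; abb->; ba->b; bbb->

  | abbababaaa => ababaaa => bbbaaa => aaa
  | aaaaaaa
  | bbabb => bbbb => b
  | aba => bb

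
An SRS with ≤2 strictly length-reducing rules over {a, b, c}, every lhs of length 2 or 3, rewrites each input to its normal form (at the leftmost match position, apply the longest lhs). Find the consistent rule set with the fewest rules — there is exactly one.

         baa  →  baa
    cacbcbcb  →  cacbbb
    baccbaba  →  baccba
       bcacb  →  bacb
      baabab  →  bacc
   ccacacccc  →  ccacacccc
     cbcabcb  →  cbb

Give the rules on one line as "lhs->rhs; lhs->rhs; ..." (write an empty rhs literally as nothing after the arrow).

  | baa
  | cacbcbcb => cacbbcb => cacbbb
  | baccbaba => baccbca => baccba
  | bcacb => bacb

ab->c; bc->b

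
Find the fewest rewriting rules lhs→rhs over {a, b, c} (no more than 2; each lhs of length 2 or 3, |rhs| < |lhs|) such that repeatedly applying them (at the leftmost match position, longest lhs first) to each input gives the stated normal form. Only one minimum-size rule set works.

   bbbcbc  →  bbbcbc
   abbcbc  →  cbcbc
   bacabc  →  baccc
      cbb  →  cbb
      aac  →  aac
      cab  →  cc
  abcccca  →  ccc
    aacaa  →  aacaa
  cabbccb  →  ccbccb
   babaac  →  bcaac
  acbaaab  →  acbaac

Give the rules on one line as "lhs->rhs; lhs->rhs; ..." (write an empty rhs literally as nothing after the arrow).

ab->c; cca->

  | bbbcbc
  | abbcbc => cbcbc
  | bacabc => baccc
  | cbb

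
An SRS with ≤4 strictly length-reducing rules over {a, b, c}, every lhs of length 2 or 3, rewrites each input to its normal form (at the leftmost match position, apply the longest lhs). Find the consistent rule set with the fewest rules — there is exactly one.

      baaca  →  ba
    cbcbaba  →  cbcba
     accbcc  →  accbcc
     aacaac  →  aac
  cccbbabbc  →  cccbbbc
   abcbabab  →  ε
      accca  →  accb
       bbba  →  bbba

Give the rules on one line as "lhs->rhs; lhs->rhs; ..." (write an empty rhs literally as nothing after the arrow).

  | baaca => baab => ba
  | cbcbaba => cbcba
  | accbcc
  | aacaac => aabac => aac

ab->; abc->a; ca->b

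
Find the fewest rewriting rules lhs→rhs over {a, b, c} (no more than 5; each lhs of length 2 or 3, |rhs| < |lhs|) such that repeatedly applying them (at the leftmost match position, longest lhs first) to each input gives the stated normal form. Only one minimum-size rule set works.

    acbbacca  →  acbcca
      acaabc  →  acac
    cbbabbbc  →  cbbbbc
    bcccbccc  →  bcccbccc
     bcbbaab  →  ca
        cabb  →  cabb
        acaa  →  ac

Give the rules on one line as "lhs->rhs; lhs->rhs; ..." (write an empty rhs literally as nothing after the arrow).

  | acbbacca => acbcca
  | acaabc => acac
  | cbbabbbc => cbbbbc
  | bcccbccc

aa->; aab->a; ba->; bcb->ca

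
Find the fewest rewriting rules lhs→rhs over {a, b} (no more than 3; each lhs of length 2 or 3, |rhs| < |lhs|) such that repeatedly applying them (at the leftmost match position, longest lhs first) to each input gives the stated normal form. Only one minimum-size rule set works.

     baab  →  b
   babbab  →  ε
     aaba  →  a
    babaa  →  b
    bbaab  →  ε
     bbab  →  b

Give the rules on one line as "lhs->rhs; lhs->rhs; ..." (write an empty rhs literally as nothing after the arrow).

  | baab => bbb => b
  | babbab => bbbab => bab => bb => ε
  | aaba => bba => a
  | babaa => bbaa => aa => b

aa->b; ab->b; bb->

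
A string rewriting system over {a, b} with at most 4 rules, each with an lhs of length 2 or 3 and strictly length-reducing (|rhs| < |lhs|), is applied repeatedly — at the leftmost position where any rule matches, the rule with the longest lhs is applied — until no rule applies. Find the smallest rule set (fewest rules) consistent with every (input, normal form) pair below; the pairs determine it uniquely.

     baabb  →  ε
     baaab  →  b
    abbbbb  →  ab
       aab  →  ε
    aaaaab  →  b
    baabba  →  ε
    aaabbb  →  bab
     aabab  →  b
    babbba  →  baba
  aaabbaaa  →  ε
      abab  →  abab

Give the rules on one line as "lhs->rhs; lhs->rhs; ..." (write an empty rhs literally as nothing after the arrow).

aa->b; bb->; bba->

  | baabb => bbbb => bb => ε
  | baaab => bbab => b
  | abbbbb => abbb => ab
  | aab => bb => ε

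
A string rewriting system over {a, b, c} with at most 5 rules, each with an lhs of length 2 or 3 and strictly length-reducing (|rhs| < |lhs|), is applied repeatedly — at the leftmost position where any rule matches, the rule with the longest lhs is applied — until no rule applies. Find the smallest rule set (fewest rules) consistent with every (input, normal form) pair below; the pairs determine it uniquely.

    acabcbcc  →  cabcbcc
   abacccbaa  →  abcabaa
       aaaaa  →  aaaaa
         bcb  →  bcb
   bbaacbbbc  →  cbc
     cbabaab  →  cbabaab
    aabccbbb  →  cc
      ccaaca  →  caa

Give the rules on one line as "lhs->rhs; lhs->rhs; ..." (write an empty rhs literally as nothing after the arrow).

ac->c; bb->c; ccb->b; ccc->ca

  | acabcbcc => cabcbcc
  | abacccbaa => abcccbaa => abcabaa
  | aaaaa
  | bcb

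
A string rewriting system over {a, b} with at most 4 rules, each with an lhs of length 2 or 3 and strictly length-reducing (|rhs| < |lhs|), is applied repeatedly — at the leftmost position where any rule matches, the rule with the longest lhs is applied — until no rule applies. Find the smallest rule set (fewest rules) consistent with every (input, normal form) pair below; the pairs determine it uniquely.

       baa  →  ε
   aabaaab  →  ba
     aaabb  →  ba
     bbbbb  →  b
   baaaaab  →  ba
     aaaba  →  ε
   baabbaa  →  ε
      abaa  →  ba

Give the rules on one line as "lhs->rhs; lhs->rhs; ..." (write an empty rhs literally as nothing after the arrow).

  | baa => bb => ε
  | aabaaab => bbaaab => baaab => bbab => bab => ba
  | aaabb => babb => bab => ba
  | bbbbb => bbb => b

aa->b; ab->a; bb->; bba->ba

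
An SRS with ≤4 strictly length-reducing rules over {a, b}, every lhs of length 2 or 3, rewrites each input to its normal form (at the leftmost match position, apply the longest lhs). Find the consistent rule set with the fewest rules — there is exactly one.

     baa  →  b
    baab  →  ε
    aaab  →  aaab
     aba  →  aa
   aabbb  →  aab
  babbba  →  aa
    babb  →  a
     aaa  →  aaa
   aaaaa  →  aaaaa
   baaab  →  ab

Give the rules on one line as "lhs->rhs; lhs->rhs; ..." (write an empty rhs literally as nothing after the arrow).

  | baa => b
  | baab => bb => ε
  | aaab
  | aba => aa

ba->a; baa->b; bb->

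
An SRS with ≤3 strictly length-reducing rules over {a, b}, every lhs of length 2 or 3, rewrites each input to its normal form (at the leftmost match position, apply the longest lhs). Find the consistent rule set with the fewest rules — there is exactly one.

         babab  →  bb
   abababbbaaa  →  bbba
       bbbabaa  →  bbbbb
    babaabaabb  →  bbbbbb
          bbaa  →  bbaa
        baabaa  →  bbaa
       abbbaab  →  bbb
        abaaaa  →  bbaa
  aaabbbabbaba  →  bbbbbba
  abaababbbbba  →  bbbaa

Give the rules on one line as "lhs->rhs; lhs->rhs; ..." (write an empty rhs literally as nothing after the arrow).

aaa->bb; aab->b; ab->a

  | babab => baab => bb
  | abababbbaaa => aababbbaaa => babbbaaa => babbaaa => babaaa => baaaa => bbba
  | bbbabaa => bbbaaa => bbbbb
  | babaabaabb => baaabaabb => bbbbaabb => bbbbbb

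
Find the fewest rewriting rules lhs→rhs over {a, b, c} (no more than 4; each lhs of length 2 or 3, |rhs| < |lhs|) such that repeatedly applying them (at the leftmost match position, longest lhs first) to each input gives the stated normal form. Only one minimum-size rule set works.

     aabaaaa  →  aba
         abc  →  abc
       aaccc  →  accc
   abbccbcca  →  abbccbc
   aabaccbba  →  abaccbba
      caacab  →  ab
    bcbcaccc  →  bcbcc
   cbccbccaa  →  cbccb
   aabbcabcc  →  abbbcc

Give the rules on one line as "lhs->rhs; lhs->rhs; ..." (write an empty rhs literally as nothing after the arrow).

  | aabaaaa => abaaaa => abaaa => abaa => aba
  | abc
  | aaccc => accc
  | abbccbcca => abbccbc

aa->a; ca->; cac->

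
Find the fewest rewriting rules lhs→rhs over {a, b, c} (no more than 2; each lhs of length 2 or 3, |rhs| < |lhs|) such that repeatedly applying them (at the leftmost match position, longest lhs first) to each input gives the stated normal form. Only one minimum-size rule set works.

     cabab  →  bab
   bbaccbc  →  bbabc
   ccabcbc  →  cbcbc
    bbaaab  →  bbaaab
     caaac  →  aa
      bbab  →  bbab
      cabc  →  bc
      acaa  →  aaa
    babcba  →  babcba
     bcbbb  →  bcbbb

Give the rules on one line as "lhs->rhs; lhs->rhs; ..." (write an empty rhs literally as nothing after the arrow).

ac->a; ca->

  | cabab => bab
  | bbaccbc => bbacbc => bbabc
  | ccabcbc => cbcbc
  | bbaaab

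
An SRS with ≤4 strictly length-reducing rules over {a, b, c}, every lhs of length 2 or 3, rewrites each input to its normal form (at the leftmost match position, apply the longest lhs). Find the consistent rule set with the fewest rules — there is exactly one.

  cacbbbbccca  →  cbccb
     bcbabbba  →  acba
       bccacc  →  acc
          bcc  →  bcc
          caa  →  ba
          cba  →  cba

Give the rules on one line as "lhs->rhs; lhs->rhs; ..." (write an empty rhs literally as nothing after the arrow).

abb->c; bcb->a; ca->b

  | cacbbbbccca => bcbbbbccca => abbbccca => cbccca => cbccb
  | bcbabbba => aabbba => acba
  | bccacc => bcbcc => acc
  | bcc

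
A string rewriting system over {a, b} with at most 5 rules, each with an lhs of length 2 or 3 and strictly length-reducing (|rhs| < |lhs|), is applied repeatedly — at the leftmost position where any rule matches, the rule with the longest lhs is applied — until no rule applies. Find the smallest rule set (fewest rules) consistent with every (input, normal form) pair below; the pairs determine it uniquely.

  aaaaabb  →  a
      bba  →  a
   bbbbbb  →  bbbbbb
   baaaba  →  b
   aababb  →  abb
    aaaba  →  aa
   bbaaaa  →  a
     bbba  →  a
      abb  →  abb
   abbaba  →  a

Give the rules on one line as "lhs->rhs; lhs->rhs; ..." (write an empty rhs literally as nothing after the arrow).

  | aaaaabb => aaab => a
  | bba => ba => a
  | bbbbbb
  | baaaba => baaba => baba => aba => b

aab->; aba->b; ba->a; baa->ba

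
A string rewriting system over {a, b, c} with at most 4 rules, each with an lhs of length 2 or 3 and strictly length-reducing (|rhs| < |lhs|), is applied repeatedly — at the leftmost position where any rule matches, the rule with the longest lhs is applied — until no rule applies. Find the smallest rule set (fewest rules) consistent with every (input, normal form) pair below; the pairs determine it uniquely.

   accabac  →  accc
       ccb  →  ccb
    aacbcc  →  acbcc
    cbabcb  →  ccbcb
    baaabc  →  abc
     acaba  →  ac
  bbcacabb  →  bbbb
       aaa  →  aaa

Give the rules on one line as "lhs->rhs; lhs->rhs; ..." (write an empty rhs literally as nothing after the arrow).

  | accabac => acbac => accc
  | ccb
  | aacbcc => acbcc
  | cbabcb => ccbcb

aac->ac; ba->c; ca->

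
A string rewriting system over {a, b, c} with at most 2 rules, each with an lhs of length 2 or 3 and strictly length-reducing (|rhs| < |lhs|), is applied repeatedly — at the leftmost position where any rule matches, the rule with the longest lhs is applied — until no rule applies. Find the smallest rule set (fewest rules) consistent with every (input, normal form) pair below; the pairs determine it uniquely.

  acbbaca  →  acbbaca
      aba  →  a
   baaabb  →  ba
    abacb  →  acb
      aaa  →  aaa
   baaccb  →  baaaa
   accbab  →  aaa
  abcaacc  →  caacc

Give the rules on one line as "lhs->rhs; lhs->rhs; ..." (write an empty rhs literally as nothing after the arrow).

ab->; ccb->aa

  | acbbaca
  | aba => a
  | baaabb => baab => ba
  | abacb => acb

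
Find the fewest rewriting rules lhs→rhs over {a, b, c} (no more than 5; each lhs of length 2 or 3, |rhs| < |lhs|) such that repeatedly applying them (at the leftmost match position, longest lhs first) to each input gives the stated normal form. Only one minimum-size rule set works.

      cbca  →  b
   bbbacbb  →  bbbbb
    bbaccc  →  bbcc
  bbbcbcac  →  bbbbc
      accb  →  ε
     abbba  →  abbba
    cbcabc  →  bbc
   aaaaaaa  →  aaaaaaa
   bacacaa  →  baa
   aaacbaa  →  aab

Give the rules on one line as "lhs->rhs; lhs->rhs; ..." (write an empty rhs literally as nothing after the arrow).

aba->ab; ac->; ca->b; cb->

  | cbca => ca => b
  | bbbacbb => bbbbb
  | bbaccc => bbcc
  | bbbcbcac => bbbcac => bbbbc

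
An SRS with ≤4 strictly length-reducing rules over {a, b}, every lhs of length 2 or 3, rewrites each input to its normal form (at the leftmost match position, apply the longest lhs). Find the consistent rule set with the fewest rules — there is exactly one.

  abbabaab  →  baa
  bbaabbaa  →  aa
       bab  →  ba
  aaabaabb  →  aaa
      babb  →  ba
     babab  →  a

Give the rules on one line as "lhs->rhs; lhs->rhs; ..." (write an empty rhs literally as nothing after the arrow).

  | abbabaab => ababaab => baab => baa
  | bbaabbaa => aabbaa => aabaa => aa
  | bab => ba
  | aaabaabb => aaabb => aaab => aaa

ab->a; aba->; bb->a; bba->a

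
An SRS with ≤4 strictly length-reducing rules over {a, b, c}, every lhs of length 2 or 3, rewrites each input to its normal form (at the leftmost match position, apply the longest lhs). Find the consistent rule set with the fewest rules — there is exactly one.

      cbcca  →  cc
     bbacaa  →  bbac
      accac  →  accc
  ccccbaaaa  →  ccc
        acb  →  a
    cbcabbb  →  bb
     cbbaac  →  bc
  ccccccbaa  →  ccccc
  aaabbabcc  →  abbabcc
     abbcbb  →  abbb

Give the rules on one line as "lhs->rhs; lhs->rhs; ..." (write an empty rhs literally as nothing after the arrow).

  | cbcca => cca => cc
  | bbacaa => bbaca => bbac
  | accac => accc
  | ccccbaaaa => cccaaaa => cccaaa => cccaa => ccca => ccc

aa->; ca->c; cb->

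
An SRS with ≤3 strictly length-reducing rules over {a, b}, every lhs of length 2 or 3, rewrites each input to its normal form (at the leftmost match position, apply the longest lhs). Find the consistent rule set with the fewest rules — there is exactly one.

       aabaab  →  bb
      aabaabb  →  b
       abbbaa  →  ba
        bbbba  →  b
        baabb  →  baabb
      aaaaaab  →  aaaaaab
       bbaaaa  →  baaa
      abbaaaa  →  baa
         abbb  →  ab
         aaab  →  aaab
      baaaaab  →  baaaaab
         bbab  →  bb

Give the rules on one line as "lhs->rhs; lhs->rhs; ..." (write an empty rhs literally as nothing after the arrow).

  | aabaab => abab => bb
  | aabaabb => ababb => bbb => b
  | abbbaa => abaa => ba
  | bbbba => bba => b

aba->b; bba->b; bbb->b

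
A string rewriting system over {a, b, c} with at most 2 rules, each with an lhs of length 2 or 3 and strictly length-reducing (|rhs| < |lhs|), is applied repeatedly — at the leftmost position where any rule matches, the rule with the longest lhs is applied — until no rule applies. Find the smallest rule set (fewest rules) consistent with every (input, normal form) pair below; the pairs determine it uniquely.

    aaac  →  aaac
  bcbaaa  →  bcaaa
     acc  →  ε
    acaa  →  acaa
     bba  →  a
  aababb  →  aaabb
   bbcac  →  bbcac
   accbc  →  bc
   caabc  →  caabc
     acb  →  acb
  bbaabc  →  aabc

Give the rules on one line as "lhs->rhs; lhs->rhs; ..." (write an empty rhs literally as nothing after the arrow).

acc->; ba->a

  | aaac
  | bcbaaa => bcaaa
  | acc => ε
  | acaa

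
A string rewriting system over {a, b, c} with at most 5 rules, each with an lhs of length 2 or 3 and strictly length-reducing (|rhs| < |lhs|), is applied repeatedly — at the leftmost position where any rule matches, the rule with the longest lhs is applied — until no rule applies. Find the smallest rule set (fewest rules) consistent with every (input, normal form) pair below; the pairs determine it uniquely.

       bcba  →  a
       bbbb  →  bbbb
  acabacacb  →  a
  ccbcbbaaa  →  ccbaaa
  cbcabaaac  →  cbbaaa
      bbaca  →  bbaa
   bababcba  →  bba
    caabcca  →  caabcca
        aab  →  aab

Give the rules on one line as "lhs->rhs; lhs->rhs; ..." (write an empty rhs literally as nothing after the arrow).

aba->b; ac->a; bca->b; bcb->

  | bcba => a
  | bbbb
  | acabacacb => aabacacb => abcacb => abcb => a
  | ccbcbbaaa => ccbaaa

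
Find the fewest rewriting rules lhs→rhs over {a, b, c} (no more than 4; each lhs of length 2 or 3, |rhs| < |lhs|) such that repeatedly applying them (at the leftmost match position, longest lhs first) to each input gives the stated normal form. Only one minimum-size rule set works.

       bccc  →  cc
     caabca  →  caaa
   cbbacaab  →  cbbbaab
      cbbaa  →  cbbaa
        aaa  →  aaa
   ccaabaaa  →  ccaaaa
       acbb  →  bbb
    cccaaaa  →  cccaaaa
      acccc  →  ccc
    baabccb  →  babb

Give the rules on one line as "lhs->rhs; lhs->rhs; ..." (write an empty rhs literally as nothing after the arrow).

  | bccc => cc
  | caabca => caaa
  | cbbacaab => cbbbaab
  | cbbaa

aba->a; ac->b; acc->c; bc->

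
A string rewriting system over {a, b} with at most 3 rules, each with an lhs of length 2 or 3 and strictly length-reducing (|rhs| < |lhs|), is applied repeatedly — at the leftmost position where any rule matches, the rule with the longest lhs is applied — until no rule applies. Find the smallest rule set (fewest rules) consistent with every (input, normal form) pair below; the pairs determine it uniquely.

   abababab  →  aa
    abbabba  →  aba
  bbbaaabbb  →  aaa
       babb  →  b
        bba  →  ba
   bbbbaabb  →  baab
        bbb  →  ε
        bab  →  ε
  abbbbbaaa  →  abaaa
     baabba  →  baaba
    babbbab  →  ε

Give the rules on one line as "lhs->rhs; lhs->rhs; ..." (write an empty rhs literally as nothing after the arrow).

bab->; bb->b; bbb->

  | abababab => aabab => aa
  | abbabba => ababba => aba
  | bbbaaabbb => aaabbb => aaa
  | babb => b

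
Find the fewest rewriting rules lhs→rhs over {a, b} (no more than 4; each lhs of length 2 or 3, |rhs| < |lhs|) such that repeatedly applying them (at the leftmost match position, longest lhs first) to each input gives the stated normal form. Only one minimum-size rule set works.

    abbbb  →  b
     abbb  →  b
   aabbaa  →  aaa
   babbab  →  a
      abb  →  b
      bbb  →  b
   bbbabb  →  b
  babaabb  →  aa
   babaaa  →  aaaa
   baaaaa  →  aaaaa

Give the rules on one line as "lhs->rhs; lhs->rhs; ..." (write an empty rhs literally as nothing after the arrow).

ab->a; abb->b; ba->a; bb->b

  | abbbb => bbb => bb => b
  | abbb => bb => b
  | aabbaa => abaa => aaa
  | babbab => abbab => bab => ab => a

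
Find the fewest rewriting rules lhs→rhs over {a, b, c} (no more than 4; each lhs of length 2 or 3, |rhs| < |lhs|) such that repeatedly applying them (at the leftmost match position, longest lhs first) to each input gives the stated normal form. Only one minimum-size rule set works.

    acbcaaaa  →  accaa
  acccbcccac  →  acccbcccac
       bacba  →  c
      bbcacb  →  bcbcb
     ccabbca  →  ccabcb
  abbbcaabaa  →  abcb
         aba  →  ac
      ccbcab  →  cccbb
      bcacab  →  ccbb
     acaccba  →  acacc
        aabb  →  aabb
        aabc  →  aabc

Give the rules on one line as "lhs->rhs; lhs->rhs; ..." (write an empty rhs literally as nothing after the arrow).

  | acbcaaaa => accbaaa => accaa
  | acccbcccac
  | bacba => cba => c
  | bbcacb => bcbcb

aba->ac; ba->; bca->cb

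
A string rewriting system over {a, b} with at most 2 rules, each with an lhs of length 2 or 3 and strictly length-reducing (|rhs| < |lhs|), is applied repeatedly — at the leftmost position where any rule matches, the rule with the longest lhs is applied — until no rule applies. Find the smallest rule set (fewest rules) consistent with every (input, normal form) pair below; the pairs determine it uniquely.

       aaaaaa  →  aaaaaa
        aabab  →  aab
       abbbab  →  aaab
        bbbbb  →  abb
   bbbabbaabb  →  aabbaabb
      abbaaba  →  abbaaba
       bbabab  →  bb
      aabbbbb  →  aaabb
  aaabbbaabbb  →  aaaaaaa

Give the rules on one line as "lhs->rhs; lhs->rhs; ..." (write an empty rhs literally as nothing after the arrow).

bab->b; bbb->a

  | aaaaaa
  | aabab => aab
  | abbbab => aaab
  | bbbbb => abb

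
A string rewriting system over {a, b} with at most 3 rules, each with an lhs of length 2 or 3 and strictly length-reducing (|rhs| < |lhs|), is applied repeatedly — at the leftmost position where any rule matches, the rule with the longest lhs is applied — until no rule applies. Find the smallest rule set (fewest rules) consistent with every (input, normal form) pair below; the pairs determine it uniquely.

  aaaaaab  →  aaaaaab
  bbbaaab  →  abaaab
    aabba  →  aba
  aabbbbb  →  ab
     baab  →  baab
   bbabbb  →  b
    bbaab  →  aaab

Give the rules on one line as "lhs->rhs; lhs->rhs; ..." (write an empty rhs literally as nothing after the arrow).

  | aaaaaab
  | bbbaaab => abaaab
  | aabba => aba
  | aabbbbb => abbbb => bbb => ab

abb->b; bb->a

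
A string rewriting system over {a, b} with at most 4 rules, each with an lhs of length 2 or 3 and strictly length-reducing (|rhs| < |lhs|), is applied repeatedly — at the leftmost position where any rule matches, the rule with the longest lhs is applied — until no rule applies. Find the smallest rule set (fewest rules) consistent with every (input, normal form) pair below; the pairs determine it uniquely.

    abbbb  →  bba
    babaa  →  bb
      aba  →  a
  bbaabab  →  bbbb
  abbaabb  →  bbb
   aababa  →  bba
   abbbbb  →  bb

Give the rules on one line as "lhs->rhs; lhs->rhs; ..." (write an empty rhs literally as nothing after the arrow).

aa->b; aaa->; ab->; abb->ba

  | abbbb => babb => bba
  | babaa => baa => bb
  | aba => a
  | bbaabab => bbbbab => bbbb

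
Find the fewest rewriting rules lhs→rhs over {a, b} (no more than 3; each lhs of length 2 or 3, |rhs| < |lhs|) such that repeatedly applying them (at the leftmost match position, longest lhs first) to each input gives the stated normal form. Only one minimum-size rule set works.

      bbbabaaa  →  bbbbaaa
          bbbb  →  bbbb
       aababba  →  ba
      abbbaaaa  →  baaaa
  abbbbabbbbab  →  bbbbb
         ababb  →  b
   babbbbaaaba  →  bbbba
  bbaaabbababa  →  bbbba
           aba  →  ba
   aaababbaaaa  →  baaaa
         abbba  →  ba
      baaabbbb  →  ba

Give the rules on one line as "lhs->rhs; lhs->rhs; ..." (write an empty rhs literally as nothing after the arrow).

ab->b; abb->

  | bbbabaaa => bbbbaaa
  | bbbb
  | aababba => ababba => babba => ba
  | abbbaaaa => baaaa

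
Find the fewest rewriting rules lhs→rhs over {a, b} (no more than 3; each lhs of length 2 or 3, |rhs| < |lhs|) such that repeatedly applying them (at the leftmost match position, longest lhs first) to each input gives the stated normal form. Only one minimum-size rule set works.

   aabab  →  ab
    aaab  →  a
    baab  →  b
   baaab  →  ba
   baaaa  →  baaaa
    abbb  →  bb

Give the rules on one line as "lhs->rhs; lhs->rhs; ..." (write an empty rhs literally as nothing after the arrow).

  | aabab => ab
  | aaab => a
  | baab => b
  | baaab => ba

aab->; abb->b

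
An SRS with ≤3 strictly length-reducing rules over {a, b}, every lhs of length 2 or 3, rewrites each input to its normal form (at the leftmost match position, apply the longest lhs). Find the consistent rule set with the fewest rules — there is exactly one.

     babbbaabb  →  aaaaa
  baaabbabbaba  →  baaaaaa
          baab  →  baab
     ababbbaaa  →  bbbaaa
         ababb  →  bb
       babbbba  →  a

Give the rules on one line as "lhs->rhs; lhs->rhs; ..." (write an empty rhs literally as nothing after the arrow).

  | babbbaabb => abbaabb => aaaabb => aaaaa
  | baaabbabbaba => baaaaabbaba => baaaaaaaba => baaaaaa
  | baab
  | ababbbaaa => bbbaaa

aba->; abb->aa; bab->a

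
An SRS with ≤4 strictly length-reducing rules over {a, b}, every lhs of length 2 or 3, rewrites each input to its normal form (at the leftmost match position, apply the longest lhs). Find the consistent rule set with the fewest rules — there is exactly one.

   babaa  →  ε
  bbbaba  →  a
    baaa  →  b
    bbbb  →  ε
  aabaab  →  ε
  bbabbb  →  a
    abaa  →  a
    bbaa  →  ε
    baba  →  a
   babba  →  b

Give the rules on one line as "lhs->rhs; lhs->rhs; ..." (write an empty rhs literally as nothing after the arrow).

  | babaa => bbaa => aa => ε
  | bbbaba => baba => bba => a
  | baaa => baa => ba => b
  | bbbb => bb => ε

aa->; ab->a; ba->b; bb->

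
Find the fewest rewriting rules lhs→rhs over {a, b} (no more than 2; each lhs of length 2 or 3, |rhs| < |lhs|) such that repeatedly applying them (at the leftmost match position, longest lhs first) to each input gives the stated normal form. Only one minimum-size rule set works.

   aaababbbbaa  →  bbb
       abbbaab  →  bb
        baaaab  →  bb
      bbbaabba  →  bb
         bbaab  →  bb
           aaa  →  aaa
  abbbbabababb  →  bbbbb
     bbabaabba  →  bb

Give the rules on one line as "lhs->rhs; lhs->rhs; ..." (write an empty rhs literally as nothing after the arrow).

  | aaababbbbaa => aababbbbaa => ababbbbaa => babbbbaa => bbbbbaa => bbbba => bbb
  | abbbaab => bbbaab => bbab => bb
  | baaaab => baaab => baab => bab => bb
  | bbbaabba => bbabba => bbba => bb

ab->b; bba->b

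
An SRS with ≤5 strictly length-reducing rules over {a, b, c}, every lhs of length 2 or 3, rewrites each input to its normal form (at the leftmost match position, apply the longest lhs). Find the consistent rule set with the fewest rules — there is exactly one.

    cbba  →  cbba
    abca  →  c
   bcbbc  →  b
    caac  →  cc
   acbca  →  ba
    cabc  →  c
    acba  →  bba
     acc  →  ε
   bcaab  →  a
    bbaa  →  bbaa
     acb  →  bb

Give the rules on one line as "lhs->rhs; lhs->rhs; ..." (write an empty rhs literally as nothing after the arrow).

ab->; ac->b; bc->; ca->c

  | cbba
  | abca => ca => c
  | bcbbc => bbc => b
  | caac => cac => cc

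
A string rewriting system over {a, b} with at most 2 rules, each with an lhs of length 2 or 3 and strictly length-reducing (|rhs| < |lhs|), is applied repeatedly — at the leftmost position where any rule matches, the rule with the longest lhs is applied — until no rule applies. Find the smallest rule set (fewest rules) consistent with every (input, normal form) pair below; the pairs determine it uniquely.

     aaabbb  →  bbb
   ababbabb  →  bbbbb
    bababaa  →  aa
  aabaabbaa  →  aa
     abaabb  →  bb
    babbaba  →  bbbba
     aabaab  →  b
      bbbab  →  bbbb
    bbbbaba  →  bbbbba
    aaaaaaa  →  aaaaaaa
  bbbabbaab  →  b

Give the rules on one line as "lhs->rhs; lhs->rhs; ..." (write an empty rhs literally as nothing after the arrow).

  | aaabbb => aabbb => abbb => bbb
  | ababbabb => babbabb => bbbabb => bbbbb
  | bababaa => bbabaa => bbbaa => bbaa => baa => aa
  | aabaabbaa => abaabbaa => baabbaa => aabbaa => abbaa => bbaa => baa => aa

ab->b; baa->aa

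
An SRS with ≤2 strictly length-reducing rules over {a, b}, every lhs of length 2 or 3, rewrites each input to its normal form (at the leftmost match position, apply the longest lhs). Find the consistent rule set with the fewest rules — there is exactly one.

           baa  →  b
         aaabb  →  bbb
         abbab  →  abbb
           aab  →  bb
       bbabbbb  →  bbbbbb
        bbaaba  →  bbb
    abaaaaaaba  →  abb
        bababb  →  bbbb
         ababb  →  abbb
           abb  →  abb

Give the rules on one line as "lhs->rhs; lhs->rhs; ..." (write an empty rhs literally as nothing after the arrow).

  | baa => ba => b
  | aaabb => babb => bbb
  | abbab => abbb
  | aab => bb

aa->b; ba->b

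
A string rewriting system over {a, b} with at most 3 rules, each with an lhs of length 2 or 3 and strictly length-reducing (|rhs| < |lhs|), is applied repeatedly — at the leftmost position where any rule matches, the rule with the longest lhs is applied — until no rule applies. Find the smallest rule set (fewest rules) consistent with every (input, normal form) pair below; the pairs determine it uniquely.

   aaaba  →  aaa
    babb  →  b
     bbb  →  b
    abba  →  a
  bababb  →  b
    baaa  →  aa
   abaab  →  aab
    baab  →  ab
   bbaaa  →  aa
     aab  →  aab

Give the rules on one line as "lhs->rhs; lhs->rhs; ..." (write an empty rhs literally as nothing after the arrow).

ba->; bb->b

  | aaaba => aaa
  | babb => bb => b
  | bbb => bb => b
  | abba => aba => a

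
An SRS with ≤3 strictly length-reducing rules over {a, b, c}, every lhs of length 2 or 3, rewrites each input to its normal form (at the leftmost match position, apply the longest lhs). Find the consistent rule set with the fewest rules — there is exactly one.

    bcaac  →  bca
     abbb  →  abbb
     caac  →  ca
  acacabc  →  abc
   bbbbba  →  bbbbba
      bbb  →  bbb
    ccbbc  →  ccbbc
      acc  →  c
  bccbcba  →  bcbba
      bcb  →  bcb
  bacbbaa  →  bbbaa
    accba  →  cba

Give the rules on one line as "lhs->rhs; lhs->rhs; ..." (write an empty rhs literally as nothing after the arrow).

ac->; cbc->b

  | bcaac => bca
  | abbb
  | caac => ca
  | acacabc => acabc => abc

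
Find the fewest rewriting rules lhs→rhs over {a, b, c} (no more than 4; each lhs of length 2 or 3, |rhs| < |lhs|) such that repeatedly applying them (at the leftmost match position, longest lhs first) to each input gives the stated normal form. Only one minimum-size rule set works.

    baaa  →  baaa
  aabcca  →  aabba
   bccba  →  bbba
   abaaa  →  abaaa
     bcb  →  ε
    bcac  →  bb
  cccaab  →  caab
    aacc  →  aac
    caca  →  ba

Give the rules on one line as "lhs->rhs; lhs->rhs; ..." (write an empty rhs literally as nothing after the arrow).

bcb->; bcc->bb; cac->b; cc->c

  | baaa
  | aabcca => aabba
  | bccba => bbba
  | abaaa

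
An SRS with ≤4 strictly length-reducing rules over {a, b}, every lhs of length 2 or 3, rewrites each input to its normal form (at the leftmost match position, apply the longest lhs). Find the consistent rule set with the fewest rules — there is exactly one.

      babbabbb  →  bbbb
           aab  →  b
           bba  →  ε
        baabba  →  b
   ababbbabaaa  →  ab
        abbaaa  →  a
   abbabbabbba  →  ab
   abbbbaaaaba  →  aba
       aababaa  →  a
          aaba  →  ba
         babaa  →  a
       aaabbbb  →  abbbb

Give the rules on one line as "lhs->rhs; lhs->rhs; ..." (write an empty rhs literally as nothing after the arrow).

aa->; bab->bb; bba->

  | babbabbb => bbbabbb => bbbb
  | aab => b
  | bba => ε
  | baabba => bbba => b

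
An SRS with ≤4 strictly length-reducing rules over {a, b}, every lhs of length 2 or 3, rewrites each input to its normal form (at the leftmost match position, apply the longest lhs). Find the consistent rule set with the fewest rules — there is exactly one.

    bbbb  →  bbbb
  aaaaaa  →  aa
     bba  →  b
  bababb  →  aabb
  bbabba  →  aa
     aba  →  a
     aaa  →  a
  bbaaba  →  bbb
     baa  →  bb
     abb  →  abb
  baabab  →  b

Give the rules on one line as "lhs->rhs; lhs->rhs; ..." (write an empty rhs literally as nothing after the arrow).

  | bbbb
  | aaaaaa => aaaa => aa
  | bba => b
  | bababb => aabb

aaa->a; ba->; baa->bb; bab->a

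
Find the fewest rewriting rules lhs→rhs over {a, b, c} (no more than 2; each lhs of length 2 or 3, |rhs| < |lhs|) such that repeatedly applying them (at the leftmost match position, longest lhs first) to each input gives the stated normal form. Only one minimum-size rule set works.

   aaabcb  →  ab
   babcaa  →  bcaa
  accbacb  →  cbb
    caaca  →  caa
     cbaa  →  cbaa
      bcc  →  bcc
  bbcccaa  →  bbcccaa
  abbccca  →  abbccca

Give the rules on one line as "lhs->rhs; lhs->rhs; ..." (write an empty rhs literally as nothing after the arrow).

  | aaabcb => aacb => ab
  | babcaa => bcaa
  | accbacb => cbacb => cbb
  | caaca => caa

abc->c; ac->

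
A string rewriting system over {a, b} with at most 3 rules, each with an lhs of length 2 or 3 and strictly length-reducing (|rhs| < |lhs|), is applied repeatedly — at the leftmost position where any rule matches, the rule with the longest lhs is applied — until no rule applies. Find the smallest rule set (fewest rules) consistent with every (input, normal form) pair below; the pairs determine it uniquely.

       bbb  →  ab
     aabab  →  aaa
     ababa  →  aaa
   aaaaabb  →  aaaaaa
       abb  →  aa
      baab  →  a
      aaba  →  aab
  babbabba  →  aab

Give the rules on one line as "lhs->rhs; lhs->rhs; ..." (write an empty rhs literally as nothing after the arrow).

ba->b; bb->a

  | bbb => ab
  | aabab => aabb => aaa
  | ababa => abba => aaa
  | aaaaabb => aaaaaa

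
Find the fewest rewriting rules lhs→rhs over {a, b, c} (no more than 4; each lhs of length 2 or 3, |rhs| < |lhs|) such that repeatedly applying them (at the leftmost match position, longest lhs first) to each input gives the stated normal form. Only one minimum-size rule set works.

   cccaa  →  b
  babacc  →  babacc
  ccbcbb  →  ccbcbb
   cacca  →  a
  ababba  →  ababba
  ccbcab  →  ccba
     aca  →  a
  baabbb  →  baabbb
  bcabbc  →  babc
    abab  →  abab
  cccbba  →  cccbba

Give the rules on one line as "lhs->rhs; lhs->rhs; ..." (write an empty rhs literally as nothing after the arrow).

ca->; caa->b; cab->a; cca->a

  | cccaa => caa => b
  | babacc
  | ccbcbb
  | cacca => cca => a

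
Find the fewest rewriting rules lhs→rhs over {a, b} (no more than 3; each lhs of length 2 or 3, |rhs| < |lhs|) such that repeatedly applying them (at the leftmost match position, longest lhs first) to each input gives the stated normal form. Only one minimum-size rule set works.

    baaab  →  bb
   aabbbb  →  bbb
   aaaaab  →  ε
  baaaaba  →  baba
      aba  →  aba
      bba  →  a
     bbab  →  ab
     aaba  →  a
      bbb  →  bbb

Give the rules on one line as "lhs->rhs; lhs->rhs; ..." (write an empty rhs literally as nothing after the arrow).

aaa->; aab->; bba->a

  | baaab => bb
  | aabbbb => bbb
  | aaaaab => aab => ε
  | baaaaba => baba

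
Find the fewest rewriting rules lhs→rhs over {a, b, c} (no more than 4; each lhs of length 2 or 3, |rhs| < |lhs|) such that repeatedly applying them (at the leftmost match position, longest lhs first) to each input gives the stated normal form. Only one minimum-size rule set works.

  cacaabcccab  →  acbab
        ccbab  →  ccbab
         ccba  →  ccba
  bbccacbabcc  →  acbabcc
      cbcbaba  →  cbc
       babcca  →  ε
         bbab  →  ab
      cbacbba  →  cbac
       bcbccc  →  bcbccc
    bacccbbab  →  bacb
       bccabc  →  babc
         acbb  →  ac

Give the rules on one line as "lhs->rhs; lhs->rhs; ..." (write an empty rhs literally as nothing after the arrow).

aba->b; aca->ac; bb->; ca->a

  | cacaabcccab => acaabcccab => acabcccab => acbcccab => acbccab => acbcab => acbab
  | ccbab
  | ccba
  | bbccacbabcc => ccacbabcc => cacbabcc => acbabcc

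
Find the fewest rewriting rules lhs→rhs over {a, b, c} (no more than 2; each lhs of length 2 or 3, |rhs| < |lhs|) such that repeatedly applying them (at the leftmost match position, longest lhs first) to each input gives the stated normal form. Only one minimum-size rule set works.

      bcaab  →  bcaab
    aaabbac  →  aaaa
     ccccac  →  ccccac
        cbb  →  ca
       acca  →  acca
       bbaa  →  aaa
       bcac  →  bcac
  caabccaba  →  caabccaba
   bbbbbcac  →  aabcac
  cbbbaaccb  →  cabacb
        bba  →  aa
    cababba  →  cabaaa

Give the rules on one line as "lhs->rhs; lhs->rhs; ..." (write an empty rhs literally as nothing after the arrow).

  | bcaab
  | aaabbac => aaaaac => aaaa
  | ccccac
  | cbb => ca

aac->a; bb->a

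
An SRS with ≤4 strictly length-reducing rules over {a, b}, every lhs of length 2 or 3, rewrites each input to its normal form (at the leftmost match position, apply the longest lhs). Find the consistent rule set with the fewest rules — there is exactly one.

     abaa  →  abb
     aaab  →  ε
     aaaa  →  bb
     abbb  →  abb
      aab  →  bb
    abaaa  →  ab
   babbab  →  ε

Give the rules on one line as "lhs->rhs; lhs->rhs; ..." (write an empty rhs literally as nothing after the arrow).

aa->b; bab->; bba->b; bbb->bb

  | abaa => abb
  | aaab => bab => ε
  | aaaa => baa => bb
  | abbb => abb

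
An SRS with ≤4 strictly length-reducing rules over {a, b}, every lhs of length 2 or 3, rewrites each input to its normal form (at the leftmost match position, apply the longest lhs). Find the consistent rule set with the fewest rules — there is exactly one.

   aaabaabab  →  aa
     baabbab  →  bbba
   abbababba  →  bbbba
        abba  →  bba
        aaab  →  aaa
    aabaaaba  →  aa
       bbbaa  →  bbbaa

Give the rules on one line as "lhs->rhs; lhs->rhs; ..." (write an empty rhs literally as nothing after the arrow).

  | aaabaabab => aaabab => aab => aa
  | baabbab => babbab => bbbab => bbba
  | abbababba => bbababba => bbbba
  | abba => bba

ab->a; aba->; abb->bb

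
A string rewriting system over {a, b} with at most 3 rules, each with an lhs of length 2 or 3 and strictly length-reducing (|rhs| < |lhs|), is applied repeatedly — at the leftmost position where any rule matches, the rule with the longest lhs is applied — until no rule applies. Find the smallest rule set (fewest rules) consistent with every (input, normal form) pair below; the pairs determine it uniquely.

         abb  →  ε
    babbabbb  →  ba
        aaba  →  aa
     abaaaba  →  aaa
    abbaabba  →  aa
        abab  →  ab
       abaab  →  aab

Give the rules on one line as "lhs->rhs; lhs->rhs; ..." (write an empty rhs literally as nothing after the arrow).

aba->a; abb->; bab->ba

  | abb => ε
  | babbabbb => bababbb => baabbb => bab => ba
  | aaba => aa
  | abaaaba => aaaba => aaa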